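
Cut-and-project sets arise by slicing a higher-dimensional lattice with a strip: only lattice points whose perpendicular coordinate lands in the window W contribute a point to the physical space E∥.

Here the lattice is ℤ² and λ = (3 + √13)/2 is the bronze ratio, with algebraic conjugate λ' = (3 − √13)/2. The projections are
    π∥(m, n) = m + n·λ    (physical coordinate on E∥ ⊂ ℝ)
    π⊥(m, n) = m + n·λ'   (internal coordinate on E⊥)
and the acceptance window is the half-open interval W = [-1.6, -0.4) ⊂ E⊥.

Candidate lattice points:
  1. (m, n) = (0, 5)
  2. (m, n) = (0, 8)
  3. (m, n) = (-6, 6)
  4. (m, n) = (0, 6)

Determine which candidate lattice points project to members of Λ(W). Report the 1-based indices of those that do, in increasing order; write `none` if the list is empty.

1

Numerically λ ≈ 3.3028 and λ' = −1/λ ≈ -0.3028.
candidate 1: (m,n)=(0,5) → π∥ = 0+5·λ ≈ 16.5139, π⊥ = 0+5·λ' ≈ -1.5139 ∈ [-1.6, -0.4) ⇒ IN Λ
candidate 2: (m,n)=(0,8) → π∥ = 0+8·λ ≈ 26.4222, π⊥ = 0+8·λ' ≈ -2.4222 ∉ [-1.6, -0.4) ⇒ out
candidate 3: (m,n)=(-6,6) → π∥ = -6+6·λ ≈ 13.8167, π⊥ = -6+6·λ' ≈ -7.8167 ∉ [-1.6, -0.4) ⇒ out
candidate 4: (m,n)=(0,6) → π∥ = 0+6·λ ≈ 19.8167, π⊥ = 0+6·λ' ≈ -1.8167 ∉ [-1.6, -0.4) ⇒ out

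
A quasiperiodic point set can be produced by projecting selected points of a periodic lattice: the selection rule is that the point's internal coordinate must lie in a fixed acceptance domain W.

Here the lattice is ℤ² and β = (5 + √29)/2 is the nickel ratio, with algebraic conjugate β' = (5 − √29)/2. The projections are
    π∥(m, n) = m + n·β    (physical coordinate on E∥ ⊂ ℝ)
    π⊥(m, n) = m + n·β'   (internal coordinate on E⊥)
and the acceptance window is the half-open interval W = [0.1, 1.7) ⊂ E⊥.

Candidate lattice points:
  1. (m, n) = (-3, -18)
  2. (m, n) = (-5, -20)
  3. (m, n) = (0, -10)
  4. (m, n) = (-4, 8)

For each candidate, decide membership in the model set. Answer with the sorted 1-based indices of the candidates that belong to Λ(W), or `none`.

Compute β' = (5−√29)/2 = -0.192582, so π⊥(m,n) = m -0.192582·n.
#1 (-3,-18): internal coord -3 + (-18)·β' = +0.466483; +0.466483 ∈ [0.1, 1.7) → IN Λ
#2 (-5,-20): internal coord -5 + (-20)·β' = -1.148352; -1.148352 ∉ [0.1, 1.7) → out
#3 (0,-10): internal coord 0 + (-10)·β' = +1.925824; +1.925824 ∉ [0.1, 1.7) → out
#4 (-4,8): internal coord -4 + (8)·β' = -5.540659; -5.540659 ∉ [0.1, 1.7) → out

1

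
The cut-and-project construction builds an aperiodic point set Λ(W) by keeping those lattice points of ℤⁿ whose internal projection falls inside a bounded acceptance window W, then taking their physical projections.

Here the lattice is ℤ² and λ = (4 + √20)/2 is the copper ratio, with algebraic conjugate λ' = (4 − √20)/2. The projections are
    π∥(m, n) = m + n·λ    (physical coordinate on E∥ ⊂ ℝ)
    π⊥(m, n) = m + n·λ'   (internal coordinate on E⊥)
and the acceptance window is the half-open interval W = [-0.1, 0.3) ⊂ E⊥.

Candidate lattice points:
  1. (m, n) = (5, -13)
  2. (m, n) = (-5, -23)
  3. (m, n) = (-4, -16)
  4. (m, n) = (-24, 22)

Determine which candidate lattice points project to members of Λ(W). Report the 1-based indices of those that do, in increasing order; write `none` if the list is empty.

none

Numerically λ ≈ 4.236068 and λ' = −1/λ ≈ -0.236068.
candidate 1: (m,n)=(5,-13) → π∥ = 5-13·λ ≈ -50.068884, π⊥ = 5-13·λ' ≈ 8.068884 ∉ [-0.1, 0.3) ⇒ out
candidate 2: (m,n)=(-5,-23) → π∥ = -5-23·λ ≈ -102.429563, π⊥ = -5-23·λ' ≈ 0.429563 ∉ [-0.1, 0.3) ⇒ out
candidate 3: (m,n)=(-4,-16) → π∥ = -4-16·λ ≈ -71.777088, π⊥ = -4-16·λ' ≈ -0.222912 ∉ [-0.1, 0.3) ⇒ out
candidate 4: (m,n)=(-24,22) → π∥ = -24+22·λ ≈ 69.193496, π⊥ = -24+22·λ' ≈ -29.193496 ∉ [-0.1, 0.3) ⇒ out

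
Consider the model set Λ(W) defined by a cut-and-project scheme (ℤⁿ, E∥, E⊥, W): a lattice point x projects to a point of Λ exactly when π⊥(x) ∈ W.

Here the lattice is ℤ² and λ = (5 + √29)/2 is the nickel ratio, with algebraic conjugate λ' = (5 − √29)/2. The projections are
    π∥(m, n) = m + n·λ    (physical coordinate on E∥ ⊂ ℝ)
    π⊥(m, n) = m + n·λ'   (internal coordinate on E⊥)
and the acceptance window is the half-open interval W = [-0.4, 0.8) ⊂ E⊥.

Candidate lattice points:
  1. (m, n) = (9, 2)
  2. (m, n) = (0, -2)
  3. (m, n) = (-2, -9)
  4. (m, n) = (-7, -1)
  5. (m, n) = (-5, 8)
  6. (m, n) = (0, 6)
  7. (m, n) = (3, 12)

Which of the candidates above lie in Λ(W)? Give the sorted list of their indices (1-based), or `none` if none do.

λ' = (5−√29)/2 ≈ -0.19258.
[1] lift (9,2): star map gives 8.61484; window check -0.4 ≤ 8.61484 < 0.8 is false → out
[2] lift (0,-2): star map gives 0.38516; window check -0.4 ≤ 0.38516 < 0.8 is true → IN Λ
[3] lift (-2,-9): star map gives -0.26676; window check -0.4 ≤ -0.26676 < 0.8 is true → IN Λ
[4] lift (-7,-1): star map gives -6.80742; window check -0.4 ≤ -6.80742 < 0.8 is false → out
[5] lift (-5,8): star map gives -6.54066; window check -0.4 ≤ -6.54066 < 0.8 is false → out
[6] lift (0,6): star map gives -1.15549; window check -0.4 ≤ -1.15549 < 0.8 is false → out
[7] lift (3,12): star map gives 0.68901; window check -0.4 ≤ 0.68901 < 0.8 is true → IN Λ

2, 3, 7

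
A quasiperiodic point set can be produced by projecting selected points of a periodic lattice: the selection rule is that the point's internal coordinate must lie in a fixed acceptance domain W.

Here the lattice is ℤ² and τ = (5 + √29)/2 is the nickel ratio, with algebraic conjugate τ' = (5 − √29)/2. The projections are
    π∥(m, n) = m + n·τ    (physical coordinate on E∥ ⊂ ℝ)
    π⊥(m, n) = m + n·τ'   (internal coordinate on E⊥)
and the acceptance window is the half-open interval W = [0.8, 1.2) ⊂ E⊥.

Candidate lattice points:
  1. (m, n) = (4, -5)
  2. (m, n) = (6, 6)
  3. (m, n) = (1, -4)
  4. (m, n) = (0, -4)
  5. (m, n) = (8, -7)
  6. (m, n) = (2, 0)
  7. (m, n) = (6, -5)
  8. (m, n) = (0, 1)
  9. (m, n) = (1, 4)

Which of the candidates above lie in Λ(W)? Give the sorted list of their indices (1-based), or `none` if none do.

none

τ' = (5−√29)/2 ≈ -0.1926.
[1] lift (4,-5): star map gives 4.9629; window check 0.8 ≤ 4.9629 < 1.2 is false → out
[2] lift (6,6): star map gives 4.8445; window check 0.8 ≤ 4.8445 < 1.2 is false → out
[3] lift (1,-4): star map gives 1.7703; window check 0.8 ≤ 1.7703 < 1.2 is false → out
[4] lift (0,-4): star map gives 0.7703; window check 0.8 ≤ 0.7703 < 1.2 is false → out
[5] lift (8,-7): star map gives 9.3481; window check 0.8 ≤ 9.3481 < 1.2 is false → out
[6] lift (2,0): star map gives 2.0000; window check 0.8 ≤ 2.0000 < 1.2 is false → out
[7] lift (6,-5): star map gives 6.9629; window check 0.8 ≤ 6.9629 < 1.2 is false → out
[8] lift (0,1): star map gives -0.1926; window check 0.8 ≤ -0.1926 < 1.2 is false → out
[9] lift (1,4): star map gives 0.2297; window check 0.8 ≤ 0.2297 < 1.2 is false → out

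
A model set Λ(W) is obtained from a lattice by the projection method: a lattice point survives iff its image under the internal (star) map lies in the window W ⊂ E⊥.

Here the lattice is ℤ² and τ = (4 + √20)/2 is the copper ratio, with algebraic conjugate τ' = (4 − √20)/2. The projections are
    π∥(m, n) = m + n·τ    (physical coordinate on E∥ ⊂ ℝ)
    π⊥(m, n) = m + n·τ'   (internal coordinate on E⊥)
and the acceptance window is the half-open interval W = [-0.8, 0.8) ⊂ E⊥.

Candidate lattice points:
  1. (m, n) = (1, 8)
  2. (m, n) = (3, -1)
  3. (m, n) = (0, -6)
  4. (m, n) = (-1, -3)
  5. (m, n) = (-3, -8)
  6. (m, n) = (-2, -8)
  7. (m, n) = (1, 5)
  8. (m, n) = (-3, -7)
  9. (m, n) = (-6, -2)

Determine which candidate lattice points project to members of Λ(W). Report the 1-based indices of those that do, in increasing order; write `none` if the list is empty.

Compute τ' = (4−√20)/2 = -0.236068, so π⊥(m,n) = m -0.236068·n.
[1] lift (1,8): star map gives -0.888544; window check -0.8 ≤ -0.888544 < 0.8 is false → out
[2] lift (3,-1): star map gives 3.236068; window check -0.8 ≤ 3.236068 < 0.8 is false → out
[3] lift (0,-6): star map gives 1.416408; window check -0.8 ≤ 1.416408 < 0.8 is false → out
[4] lift (-1,-3): star map gives -0.291796; window check -0.8 ≤ -0.291796 < 0.8 is true → IN Λ
[5] lift (-3,-8): star map gives -1.111456; window check -0.8 ≤ -1.111456 < 0.8 is false → out
[6] lift (-2,-8): star map gives -0.111456; window check -0.8 ≤ -0.111456 < 0.8 is true → IN Λ
[7] lift (1,5): star map gives -0.180340; window check -0.8 ≤ -0.180340 < 0.8 is true → IN Λ
[8] lift (-3,-7): star map gives -1.347524; window check -0.8 ≤ -1.347524 < 0.8 is false → out
[9] lift (-6,-2): star map gives -5.527864; window check -0.8 ≤ -5.527864 < 0.8 is false → out

4, 6, 7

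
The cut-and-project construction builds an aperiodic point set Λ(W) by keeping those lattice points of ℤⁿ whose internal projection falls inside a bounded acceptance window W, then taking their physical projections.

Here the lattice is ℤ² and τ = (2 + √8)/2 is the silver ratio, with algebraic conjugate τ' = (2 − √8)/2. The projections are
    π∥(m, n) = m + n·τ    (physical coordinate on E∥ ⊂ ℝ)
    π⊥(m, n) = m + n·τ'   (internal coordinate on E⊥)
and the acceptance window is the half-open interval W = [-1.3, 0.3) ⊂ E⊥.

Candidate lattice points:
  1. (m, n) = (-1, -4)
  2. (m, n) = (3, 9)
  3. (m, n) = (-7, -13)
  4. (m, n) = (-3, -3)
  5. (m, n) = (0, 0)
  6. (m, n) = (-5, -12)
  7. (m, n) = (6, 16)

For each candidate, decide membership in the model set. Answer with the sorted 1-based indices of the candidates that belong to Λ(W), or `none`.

2, 5, 6, 7

Compute τ' = (2−√8)/2 = -0.4142, so π⊥(m,n) = m -0.4142·n.
#1 (-1,-4): internal coord -1 + (-4)·τ' = +0.6569; +0.6569 ∉ [-1.3, 0.3) → out
#2 (3,9): internal coord 3 + (9)·τ' = -0.7279; -0.7279 ∈ [-1.3, 0.3) → IN Λ
#3 (-7,-13): internal coord -7 + (-13)·τ' = -1.6152; -1.6152 ∉ [-1.3, 0.3) → out
#4 (-3,-3): internal coord -3 + (-3)·τ' = -1.7574; -1.7574 ∉ [-1.3, 0.3) → out
#5 (0,0): internal coord 0 + (0)·τ' = +0.0000; +0.0000 ∈ [-1.3, 0.3) → IN Λ
#6 (-5,-12): internal coord -5 + (-12)·τ' = -0.0294; -0.0294 ∈ [-1.3, 0.3) → IN Λ
#7 (6,16): internal coord 6 + (16)·τ' = -0.6274; -0.6274 ∈ [-1.3, 0.3) → IN Λ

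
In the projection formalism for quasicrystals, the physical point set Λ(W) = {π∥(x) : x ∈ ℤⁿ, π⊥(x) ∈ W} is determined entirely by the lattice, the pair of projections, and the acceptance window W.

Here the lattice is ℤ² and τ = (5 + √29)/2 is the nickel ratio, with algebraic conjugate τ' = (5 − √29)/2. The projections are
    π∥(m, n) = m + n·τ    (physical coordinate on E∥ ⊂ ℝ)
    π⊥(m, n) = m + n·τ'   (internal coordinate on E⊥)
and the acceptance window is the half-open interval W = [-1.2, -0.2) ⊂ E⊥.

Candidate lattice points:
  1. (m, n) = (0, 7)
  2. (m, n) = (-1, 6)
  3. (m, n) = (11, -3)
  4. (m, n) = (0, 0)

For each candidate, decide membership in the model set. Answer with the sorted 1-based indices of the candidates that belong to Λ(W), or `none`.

none

Numerically τ ≈ 5.19258 and τ' = −1/τ ≈ -0.19258.
[1] lift (0,7): star map gives -1.34808; window check -1.2 ≤ -1.34808 < -0.2 is false → out
[2] lift (-1,6): star map gives -2.15549; window check -1.2 ≤ -2.15549 < -0.2 is false → out
[3] lift (11,-3): star map gives 11.57775; window check -1.2 ≤ 11.57775 < -0.2 is false → out
[4] lift (0,0): star map gives 0.00000; window check -1.2 ≤ 0.00000 < -0.2 is false → out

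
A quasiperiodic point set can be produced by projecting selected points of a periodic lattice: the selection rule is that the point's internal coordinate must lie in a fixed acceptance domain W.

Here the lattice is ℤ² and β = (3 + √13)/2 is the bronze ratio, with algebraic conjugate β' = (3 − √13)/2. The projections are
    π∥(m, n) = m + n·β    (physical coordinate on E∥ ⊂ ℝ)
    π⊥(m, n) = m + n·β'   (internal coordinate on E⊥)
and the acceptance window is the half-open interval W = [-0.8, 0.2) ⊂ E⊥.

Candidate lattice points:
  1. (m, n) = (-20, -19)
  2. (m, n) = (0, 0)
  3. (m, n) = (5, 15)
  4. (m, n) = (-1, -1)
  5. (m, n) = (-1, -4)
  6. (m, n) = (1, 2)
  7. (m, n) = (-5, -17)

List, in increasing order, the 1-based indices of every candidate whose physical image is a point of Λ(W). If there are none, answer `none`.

2, 4, 7

Compute β' = (3−√13)/2 = -0.3028, so π⊥(m,n) = m -0.3028·n.
candidate 1: (m,n)=(-20,-19) → π∥ = -20-19·β ≈ -82.7527, π⊥ = -20-19·β' ≈ -14.2473 ∉ [-0.8, 0.2) ⇒ out
candidate 2: (m,n)=(0,0) → π∥ = 0+0·β ≈ 0.0000, π⊥ = 0+0·β' ≈ 0.0000 ∈ [-0.8, 0.2) ⇒ IN Λ
candidate 3: (m,n)=(5,15) → π∥ = 5+15·β ≈ 54.5416, π⊥ = 5+15·β' ≈ 0.4584 ∉ [-0.8, 0.2) ⇒ out
candidate 4: (m,n)=(-1,-1) → π∥ = -1-1·β ≈ -4.3028, π⊥ = -1-1·β' ≈ -0.6972 ∈ [-0.8, 0.2) ⇒ IN Λ
candidate 5: (m,n)=(-1,-4) → π∥ = -1-4·β ≈ -14.2111, π⊥ = -1-4·β' ≈ 0.2111 ∉ [-0.8, 0.2) ⇒ out
candidate 6: (m,n)=(1,2) → π∥ = 1+2·β ≈ 7.6056, π⊥ = 1+2·β' ≈ 0.3944 ∉ [-0.8, 0.2) ⇒ out
candidate 7: (m,n)=(-5,-17) → π∥ = -5-17·β ≈ -61.1472, π⊥ = -5-17·β' ≈ 0.1472 ∈ [-0.8, 0.2) ⇒ IN Λ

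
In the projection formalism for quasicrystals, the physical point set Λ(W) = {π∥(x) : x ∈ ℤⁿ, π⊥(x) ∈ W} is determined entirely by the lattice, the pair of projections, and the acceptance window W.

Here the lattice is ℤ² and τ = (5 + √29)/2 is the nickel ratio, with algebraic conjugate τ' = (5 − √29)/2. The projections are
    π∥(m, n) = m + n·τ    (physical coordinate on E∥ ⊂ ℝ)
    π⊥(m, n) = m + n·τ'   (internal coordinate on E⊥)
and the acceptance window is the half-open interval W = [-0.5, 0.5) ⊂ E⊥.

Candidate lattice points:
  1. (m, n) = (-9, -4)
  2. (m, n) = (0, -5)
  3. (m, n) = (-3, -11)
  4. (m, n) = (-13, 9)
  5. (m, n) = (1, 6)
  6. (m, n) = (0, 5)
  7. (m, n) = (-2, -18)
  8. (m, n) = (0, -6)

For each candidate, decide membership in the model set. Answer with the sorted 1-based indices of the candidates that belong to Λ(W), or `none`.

5

Compute τ' = (5−√29)/2 = -0.192582, so π⊥(m,n) = m -0.192582·n.
candidate 1: (m,n)=(-9,-4) → π∥ = -9-4·τ ≈ -29.770330, π⊥ = -9-4·τ' ≈ -8.229670 ∉ [-0.5, 0.5) ⇒ out
candidate 2: (m,n)=(0,-5) → π∥ = 0-5·τ ≈ -25.962912, π⊥ = 0-5·τ' ≈ 0.962912 ∉ [-0.5, 0.5) ⇒ out
candidate 3: (m,n)=(-3,-11) → π∥ = -3-11·τ ≈ -60.118406, π⊥ = -3-11·τ' ≈ -0.881594 ∉ [-0.5, 0.5) ⇒ out
candidate 4: (m,n)=(-13,9) → π∥ = -13+9·τ ≈ 33.733242, π⊥ = -13+9·τ' ≈ -14.733242 ∉ [-0.5, 0.5) ⇒ out
candidate 5: (m,n)=(1,6) → π∥ = 1+6·τ ≈ 32.155494, π⊥ = 1+6·τ' ≈ -0.155494 ∈ [-0.5, 0.5) ⇒ IN Λ
candidate 6: (m,n)=(0,5) → π∥ = 0+5·τ ≈ 25.962912, π⊥ = 0+5·τ' ≈ -0.962912 ∉ [-0.5, 0.5) ⇒ out
candidate 7: (m,n)=(-2,-18) → π∥ = -2-18·τ ≈ -95.466483, π⊥ = -2-18·τ' ≈ 1.466483 ∉ [-0.5, 0.5) ⇒ out
candidate 8: (m,n)=(0,-6) → π∥ = 0-6·τ ≈ -31.155494, π⊥ = 0-6·τ' ≈ 1.155494 ∉ [-0.5, 0.5) ⇒ out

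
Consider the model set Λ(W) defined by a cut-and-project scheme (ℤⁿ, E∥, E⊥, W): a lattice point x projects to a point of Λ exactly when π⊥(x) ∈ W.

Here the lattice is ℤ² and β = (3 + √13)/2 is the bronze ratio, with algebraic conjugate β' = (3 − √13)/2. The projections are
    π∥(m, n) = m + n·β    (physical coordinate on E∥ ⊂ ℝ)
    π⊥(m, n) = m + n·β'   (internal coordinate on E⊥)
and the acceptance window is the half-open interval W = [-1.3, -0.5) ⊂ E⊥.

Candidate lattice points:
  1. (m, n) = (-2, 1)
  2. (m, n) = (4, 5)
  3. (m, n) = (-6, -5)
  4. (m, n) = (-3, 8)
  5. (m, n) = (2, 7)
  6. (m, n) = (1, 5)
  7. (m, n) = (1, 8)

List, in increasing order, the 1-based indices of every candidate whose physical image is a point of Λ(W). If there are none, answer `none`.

Compute β' = (3−√13)/2 = -0.302776, so π⊥(m,n) = m -0.302776·n.
[1] lift (-2,1): star map gives -2.302776; window check -1.3 ≤ -2.302776 < -0.5 is false → out
[2] lift (4,5): star map gives 2.486122; window check -1.3 ≤ 2.486122 < -0.5 is false → out
[3] lift (-6,-5): star map gives -4.486122; window check -1.3 ≤ -4.486122 < -0.5 is false → out
[4] lift (-3,8): star map gives -5.422205; window check -1.3 ≤ -5.422205 < -0.5 is false → out
[5] lift (2,7): star map gives -0.119429; window check -1.3 ≤ -0.119429 < -0.5 is false → out
[6] lift (1,5): star map gives -0.513878; window check -1.3 ≤ -0.513878 < -0.5 is true → IN Λ
[7] lift (1,8): star map gives -1.422205; window check -1.3 ≤ -1.422205 < -0.5 is false → out

6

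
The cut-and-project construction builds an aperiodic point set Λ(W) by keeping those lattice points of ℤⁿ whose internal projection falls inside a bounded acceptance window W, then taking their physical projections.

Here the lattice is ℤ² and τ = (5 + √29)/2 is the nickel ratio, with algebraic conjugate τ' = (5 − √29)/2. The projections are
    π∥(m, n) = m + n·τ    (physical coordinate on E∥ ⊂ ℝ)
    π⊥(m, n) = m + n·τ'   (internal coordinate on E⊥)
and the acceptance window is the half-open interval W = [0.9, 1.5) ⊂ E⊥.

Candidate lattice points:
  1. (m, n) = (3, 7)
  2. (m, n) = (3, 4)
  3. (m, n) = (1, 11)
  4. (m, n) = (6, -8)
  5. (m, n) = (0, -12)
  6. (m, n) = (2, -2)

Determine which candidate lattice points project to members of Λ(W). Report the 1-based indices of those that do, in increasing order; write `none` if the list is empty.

none

Numerically τ ≈ 5.1926 and τ' = −1/τ ≈ -0.1926.
[1] lift (3,7): star map gives 1.6519; window check 0.9 ≤ 1.6519 < 1.5 is false → out
[2] lift (3,4): star map gives 2.2297; window check 0.9 ≤ 2.2297 < 1.5 is false → out
[3] lift (1,11): star map gives -1.1184; window check 0.9 ≤ -1.1184 < 1.5 is false → out
[4] lift (6,-8): star map gives 7.5407; window check 0.9 ≤ 7.5407 < 1.5 is false → out
[5] lift (0,-12): star map gives 2.3110; window check 0.9 ≤ 2.3110 < 1.5 is false → out
[6] lift (2,-2): star map gives 2.3852; window check 0.9 ≤ 2.3852 < 1.5 is false → out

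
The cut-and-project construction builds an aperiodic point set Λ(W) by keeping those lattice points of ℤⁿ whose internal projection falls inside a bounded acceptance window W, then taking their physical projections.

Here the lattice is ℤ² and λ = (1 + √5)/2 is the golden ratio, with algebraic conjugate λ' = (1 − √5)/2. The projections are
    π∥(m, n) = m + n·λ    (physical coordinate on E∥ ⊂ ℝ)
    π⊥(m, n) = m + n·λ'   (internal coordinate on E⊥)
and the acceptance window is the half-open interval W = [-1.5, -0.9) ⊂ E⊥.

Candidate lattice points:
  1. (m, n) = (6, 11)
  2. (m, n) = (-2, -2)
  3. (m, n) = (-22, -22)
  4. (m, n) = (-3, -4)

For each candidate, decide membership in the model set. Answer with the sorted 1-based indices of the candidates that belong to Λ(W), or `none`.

Numerically λ ≈ 1.6180 and λ' = −1/λ ≈ -0.6180.
[1] lift (6,11): star map gives -0.7984; window check -1.5 ≤ -0.7984 < -0.9 is false → out
[2] lift (-2,-2): star map gives -0.7639; window check -1.5 ≤ -0.7639 < -0.9 is false → out
[3] lift (-22,-22): star map gives -8.4033; window check -1.5 ≤ -8.4033 < -0.9 is false → out
[4] lift (-3,-4): star map gives -0.5279; window check -1.5 ≤ -0.5279 < -0.9 is false → out

none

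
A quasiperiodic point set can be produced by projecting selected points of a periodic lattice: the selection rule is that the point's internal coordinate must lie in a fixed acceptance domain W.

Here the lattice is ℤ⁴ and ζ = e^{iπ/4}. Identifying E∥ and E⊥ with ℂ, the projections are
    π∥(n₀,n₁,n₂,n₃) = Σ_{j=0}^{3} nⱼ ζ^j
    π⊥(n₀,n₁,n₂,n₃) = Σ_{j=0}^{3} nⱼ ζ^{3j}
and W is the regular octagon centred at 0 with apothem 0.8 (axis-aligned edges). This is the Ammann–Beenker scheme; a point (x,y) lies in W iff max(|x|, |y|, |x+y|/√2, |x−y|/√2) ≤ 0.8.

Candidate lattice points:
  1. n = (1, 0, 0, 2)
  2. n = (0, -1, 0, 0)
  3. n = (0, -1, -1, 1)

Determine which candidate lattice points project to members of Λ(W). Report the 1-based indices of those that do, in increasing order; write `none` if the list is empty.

Internal map: ζ^{3j} for j=0..3 gives (1,0), (−√2/2,√2/2), (0,−1), (√2/2,√2/2).
candidate 1: n = (1, 0, 0, 2) → π⊥ ≈ (+2.414214, +1.414214); max(|x|,|y|,|x±y|/√2) = 2.707107 > 0.8 ⇒ ∉ W
candidate 2: n = (0, -1, 0, 0) → π⊥ ≈ (+0.707107, -0.707107); max(|x|,|y|,|x±y|/√2) = 1.000000 > 0.8 ⇒ ∉ W
candidate 3: n = (0, -1, -1, 1) → π⊥ ≈ (+1.414214, +1.000000); max(|x|,|y|,|x±y|/√2) = 1.707107 > 0.8 ⇒ ∉ W

none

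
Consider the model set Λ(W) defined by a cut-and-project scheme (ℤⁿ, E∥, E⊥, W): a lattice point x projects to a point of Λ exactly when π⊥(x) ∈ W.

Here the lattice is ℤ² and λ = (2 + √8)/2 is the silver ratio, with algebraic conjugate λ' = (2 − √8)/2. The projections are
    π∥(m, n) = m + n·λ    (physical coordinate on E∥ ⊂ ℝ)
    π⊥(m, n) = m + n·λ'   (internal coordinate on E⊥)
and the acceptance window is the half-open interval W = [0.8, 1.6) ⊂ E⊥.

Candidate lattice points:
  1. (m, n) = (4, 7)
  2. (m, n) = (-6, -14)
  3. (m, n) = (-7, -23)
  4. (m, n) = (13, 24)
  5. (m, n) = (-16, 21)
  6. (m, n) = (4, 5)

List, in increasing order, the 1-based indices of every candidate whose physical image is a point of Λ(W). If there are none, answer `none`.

λ' = (2−√8)/2 ≈ -0.4142.
#1 (4,7): internal coord 4 + (7)·λ' = +1.1005; +1.1005 ∈ [0.8, 1.6) → IN Λ
#2 (-6,-14): internal coord -6 + (-14)·λ' = -0.2010; -0.2010 ∉ [0.8, 1.6) → out
#3 (-7,-23): internal coord -7 + (-23)·λ' = +2.5269; +2.5269 ∉ [0.8, 1.6) → out
#4 (13,24): internal coord 13 + (24)·λ' = +3.0589; +3.0589 ∉ [0.8, 1.6) → out
#5 (-16,21): internal coord -16 + (21)·λ' = -24.6985; -24.6985 ∉ [0.8, 1.6) → out
#6 (4,5): internal coord 4 + (5)·λ' = +1.9289; +1.9289 ∉ [0.8, 1.6) → out

1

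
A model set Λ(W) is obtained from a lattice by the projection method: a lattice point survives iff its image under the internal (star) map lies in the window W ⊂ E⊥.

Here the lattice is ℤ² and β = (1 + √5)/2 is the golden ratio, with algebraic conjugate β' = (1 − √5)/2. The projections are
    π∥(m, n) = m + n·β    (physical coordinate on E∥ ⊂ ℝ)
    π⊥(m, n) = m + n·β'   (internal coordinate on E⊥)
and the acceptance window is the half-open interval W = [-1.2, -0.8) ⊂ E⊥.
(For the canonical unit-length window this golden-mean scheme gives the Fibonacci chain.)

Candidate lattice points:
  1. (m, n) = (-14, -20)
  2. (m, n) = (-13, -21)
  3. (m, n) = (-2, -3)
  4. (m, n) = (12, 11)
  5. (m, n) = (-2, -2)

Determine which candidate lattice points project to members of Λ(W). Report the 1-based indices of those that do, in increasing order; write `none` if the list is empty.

Numerically β ≈ 1.61803 and β' = −1/β ≈ -0.61803.
candidate 1: (m,n)=(-14,-20) → π∥ = -14-20·β ≈ -46.36068, π⊥ = -14-20·β' ≈ -1.63932 ∉ [-1.2, -0.8) ⇒ out
candidate 2: (m,n)=(-13,-21) → π∥ = -13-21·β ≈ -46.97871, π⊥ = -13-21·β' ≈ -0.02129 ∉ [-1.2, -0.8) ⇒ out
candidate 3: (m,n)=(-2,-3) → π∥ = -2-3·β ≈ -6.85410, π⊥ = -2-3·β' ≈ -0.14590 ∉ [-1.2, -0.8) ⇒ out
candidate 4: (m,n)=(12,11) → π∥ = 12+11·β ≈ 29.79837, π⊥ = 12+11·β' ≈ 5.20163 ∉ [-1.2, -0.8) ⇒ out
candidate 5: (m,n)=(-2,-2) → π∥ = -2-2·β ≈ -5.23607, π⊥ = -2-2·β' ≈ -0.76393 ∉ [-1.2, -0.8) ⇒ out

none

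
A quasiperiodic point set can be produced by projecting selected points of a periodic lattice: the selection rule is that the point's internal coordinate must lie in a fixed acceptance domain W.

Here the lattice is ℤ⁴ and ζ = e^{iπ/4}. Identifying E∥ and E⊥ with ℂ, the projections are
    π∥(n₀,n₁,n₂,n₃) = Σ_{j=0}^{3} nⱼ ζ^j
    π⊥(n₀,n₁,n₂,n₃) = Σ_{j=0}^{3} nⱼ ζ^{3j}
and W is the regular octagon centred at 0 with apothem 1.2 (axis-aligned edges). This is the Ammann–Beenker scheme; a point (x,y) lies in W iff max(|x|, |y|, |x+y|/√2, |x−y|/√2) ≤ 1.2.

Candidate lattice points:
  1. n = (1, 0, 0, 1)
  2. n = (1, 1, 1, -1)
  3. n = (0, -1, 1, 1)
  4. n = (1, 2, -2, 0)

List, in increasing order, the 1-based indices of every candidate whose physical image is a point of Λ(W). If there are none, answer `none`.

2

Internal map: ζ^{3j} for j=0..3 gives (1,0), (−√2/2,√2/2), (0,−1), (√2/2,√2/2).
#1 (1, 0, 0, 1): internal (1.7071, 0.7071); octagon support 1.7071 vs apothem 1.2 → ∉ W
#2 (1, 1, 1, -1): internal (-0.4142, -1.0000); octagon support 1.0000 vs apothem 1.2 → ∈ W
#3 (0, -1, 1, 1): internal (1.4142, -1.0000); octagon support 1.7071 vs apothem 1.2 → ∉ W
#4 (1, 2, -2, 0): internal (-0.4142, 3.4142); octagon support 3.4142 vs apothem 1.2 → ∉ W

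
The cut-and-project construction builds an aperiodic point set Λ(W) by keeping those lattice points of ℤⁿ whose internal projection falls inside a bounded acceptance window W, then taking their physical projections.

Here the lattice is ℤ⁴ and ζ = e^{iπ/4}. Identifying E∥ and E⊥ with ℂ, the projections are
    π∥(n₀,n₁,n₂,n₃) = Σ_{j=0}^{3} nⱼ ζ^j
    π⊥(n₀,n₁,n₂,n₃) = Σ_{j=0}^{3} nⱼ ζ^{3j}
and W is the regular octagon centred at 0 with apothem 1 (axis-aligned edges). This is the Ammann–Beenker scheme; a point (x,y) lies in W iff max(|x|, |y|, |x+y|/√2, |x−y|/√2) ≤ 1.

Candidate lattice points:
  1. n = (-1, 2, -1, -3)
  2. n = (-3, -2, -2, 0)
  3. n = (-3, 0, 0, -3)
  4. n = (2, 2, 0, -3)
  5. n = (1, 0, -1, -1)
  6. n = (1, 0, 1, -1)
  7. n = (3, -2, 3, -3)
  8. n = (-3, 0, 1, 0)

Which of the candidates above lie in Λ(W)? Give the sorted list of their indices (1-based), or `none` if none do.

5

Internal map: ζ^{3j} for j=0..3 gives (1,0), (−√2/2,√2/2), (0,−1), (√2/2,√2/2).
candidate 1: n = (-1, 2, -1, -3) → π⊥ ≈ (-4.53553, +0.29289); max(|x|,|y|,|x±y|/√2) = 4.53553 > 1 ⇒ ∉ W
candidate 2: n = (-3, -2, -2, 0) → π⊥ ≈ (-1.58579, +0.58579); max(|x|,|y|,|x±y|/√2) = 1.58579 > 1 ⇒ ∉ W
candidate 3: n = (-3, 0, 0, -3) → π⊥ ≈ (-5.12132, -2.12132); max(|x|,|y|,|x±y|/√2) = 5.12132 > 1 ⇒ ∉ W
candidate 4: n = (2, 2, 0, -3) → π⊥ ≈ (-1.53553, -0.70711); max(|x|,|y|,|x±y|/√2) = 1.58579 > 1 ⇒ ∉ W
candidate 5: n = (1, 0, -1, -1) → π⊥ ≈ (+0.29289, +0.29289); max(|x|,|y|,|x±y|/√2) = 0.41421 ≤ 1 ⇒ ∈ W
candidate 6: n = (1, 0, 1, -1) → π⊥ ≈ (+0.29289, -1.70711); max(|x|,|y|,|x±y|/√2) = 1.70711 > 1 ⇒ ∉ W
candidate 7: n = (3, -2, 3, -3) → π⊥ ≈ (+2.29289, -6.53553); max(|x|,|y|,|x±y|/√2) = 6.53553 > 1 ⇒ ∉ W
candidate 8: n = (-3, 0, 1, 0) → π⊥ ≈ (-3.00000, -1.00000); max(|x|,|y|,|x±y|/√2) = 3.00000 > 1 ⇒ ∉ W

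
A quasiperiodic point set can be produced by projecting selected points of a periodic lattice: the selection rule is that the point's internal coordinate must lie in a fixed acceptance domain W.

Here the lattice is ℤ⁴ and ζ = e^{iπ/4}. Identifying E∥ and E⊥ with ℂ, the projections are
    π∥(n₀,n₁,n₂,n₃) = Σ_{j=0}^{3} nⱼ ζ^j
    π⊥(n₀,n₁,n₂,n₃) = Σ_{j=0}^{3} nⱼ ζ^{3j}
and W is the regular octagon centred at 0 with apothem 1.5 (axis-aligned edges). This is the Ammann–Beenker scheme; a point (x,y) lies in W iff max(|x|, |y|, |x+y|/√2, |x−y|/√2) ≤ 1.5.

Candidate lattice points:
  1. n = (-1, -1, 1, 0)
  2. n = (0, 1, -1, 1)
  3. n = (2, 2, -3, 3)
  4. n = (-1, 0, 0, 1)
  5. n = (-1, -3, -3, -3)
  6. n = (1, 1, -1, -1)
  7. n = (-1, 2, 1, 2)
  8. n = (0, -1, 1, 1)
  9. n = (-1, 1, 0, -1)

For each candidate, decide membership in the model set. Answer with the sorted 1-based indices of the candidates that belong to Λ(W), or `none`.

Internal map: ζ^{3j} for j=0..3 gives (1,0), (−√2/2,√2/2), (0,−1), (√2/2,√2/2).
#1 (-1, -1, 1, 0): internal (-0.29289, -1.70711); octagon support 1.70711 vs apothem 1.5 → ∉ W
#2 (0, 1, -1, 1): internal (0.00000, 2.41421); octagon support 2.41421 vs apothem 1.5 → ∉ W
#3 (2, 2, -3, 3): internal (2.70711, 6.53553); octagon support 6.53553 vs apothem 1.5 → ∉ W
#4 (-1, 0, 0, 1): internal (-0.29289, 0.70711); octagon support 0.70711 vs apothem 1.5 → ∈ W
#5 (-1, -3, -3, -3): internal (-1.00000, -1.24264); octagon support 1.58579 vs apothem 1.5 → ∉ W
#6 (1, 1, -1, -1): internal (-0.41421, 1.00000); octagon support 1.00000 vs apothem 1.5 → ∈ W
#7 (-1, 2, 1, 2): internal (-1.00000, 1.82843); octagon support 2.00000 vs apothem 1.5 → ∉ W
#8 (0, -1, 1, 1): internal (1.41421, -1.00000); octagon support 1.70711 vs apothem 1.5 → ∉ W
#9 (-1, 1, 0, -1): internal (-2.41421, 0.00000); octagon support 2.41421 vs apothem 1.5 → ∉ W

4, 6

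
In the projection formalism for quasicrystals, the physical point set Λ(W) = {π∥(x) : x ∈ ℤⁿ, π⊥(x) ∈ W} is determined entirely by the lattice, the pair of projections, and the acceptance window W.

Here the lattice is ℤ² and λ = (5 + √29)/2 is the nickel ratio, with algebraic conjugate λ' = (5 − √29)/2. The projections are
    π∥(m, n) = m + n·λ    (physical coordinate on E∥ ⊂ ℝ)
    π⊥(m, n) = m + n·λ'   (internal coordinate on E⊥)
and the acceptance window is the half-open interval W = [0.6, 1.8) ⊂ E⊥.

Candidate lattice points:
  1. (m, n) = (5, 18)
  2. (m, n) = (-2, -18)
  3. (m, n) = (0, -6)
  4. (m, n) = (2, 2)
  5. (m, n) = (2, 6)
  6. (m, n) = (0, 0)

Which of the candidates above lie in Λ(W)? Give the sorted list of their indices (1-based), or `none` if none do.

1, 2, 3, 4, 5

Compute λ' = (5−√29)/2 = -0.1926, so π⊥(m,n) = m -0.1926·n.
#1 (5,18): internal coord 5 + (18)·λ' = +1.5335; +1.5335 ∈ [0.6, 1.8) → IN Λ
#2 (-2,-18): internal coord -2 + (-18)·λ' = +1.4665; +1.4665 ∈ [0.6, 1.8) → IN Λ
#3 (0,-6): internal coord 0 + (-6)·λ' = +1.1555; +1.1555 ∈ [0.6, 1.8) → IN Λ
#4 (2,2): internal coord 2 + (2)·λ' = +1.6148; +1.6148 ∈ [0.6, 1.8) → IN Λ
#5 (2,6): internal coord 2 + (6)·λ' = +0.8445; +0.8445 ∈ [0.6, 1.8) → IN Λ
#6 (0,0): internal coord 0 + (0)·λ' = +0.0000; +0.0000 ∉ [0.6, 1.8) → out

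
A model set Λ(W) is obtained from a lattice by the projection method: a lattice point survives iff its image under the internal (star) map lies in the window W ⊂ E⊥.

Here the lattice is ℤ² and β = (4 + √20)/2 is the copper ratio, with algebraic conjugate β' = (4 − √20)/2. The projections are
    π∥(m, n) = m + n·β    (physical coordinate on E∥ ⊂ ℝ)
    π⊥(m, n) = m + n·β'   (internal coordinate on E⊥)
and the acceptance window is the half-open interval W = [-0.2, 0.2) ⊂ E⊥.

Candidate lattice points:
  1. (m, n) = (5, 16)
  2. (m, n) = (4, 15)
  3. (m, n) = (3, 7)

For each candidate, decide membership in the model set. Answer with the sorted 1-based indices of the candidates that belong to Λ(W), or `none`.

none

Compute β' = (4−√20)/2 = -0.2361, so π⊥(m,n) = m -0.2361·n.
#1 (5,16): internal coord 5 + (16)·β' = +1.2229; +1.2229 ∉ [-0.2, 0.2) → out
#2 (4,15): internal coord 4 + (15)·β' = +0.4590; +0.4590 ∉ [-0.2, 0.2) → out
#3 (3,7): internal coord 3 + (7)·β' = +1.3475; +1.3475 ∉ [-0.2, 0.2) → out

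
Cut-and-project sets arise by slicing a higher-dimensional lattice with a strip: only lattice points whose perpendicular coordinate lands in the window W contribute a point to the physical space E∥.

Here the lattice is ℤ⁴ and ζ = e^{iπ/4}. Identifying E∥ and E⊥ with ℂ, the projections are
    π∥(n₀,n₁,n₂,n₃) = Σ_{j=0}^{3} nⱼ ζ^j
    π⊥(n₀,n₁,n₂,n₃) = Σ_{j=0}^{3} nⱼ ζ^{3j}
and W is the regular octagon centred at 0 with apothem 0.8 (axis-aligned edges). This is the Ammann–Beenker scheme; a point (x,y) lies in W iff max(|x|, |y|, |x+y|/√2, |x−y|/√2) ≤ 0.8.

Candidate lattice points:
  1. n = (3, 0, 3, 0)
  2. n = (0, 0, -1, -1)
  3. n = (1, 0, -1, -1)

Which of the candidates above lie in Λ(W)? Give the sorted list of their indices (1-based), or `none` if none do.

2, 3

With ζ = e^{iπ/4} the internal vectors are ζ^0,ζ^3,ζ^6,ζ^9.
#1 (3, 0, 3, 0): internal (3.000000, -3.000000); octagon support 4.242641 vs apothem 0.8 → ∉ W
#2 (0, 0, -1, -1): internal (-0.707107, 0.292893); octagon support 0.707107 vs apothem 0.8 → ∈ W
#3 (1, 0, -1, -1): internal (0.292893, 0.292893); octagon support 0.414214 vs apothem 0.8 → ∈ W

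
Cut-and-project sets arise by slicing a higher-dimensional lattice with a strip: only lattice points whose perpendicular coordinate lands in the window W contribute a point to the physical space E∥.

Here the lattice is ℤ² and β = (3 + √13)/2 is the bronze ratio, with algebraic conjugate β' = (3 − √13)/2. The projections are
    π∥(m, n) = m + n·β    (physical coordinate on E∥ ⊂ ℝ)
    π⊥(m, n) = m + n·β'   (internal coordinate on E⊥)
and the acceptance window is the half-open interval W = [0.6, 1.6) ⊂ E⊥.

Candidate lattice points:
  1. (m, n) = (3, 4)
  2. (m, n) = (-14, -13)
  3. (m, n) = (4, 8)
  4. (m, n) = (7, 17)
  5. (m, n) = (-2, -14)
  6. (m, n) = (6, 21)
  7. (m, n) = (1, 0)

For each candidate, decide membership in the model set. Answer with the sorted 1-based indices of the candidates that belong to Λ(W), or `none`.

3, 7

Compute β' = (3−√13)/2 = -0.3028, so π⊥(m,n) = m -0.3028·n.
#1 (3,4): internal coord 3 + (4)·β' = +1.7889; +1.7889 ∉ [0.6, 1.6) → out
#2 (-14,-13): internal coord -14 + (-13)·β' = -10.0639; -10.0639 ∉ [0.6, 1.6) → out
#3 (4,8): internal coord 4 + (8)·β' = +1.5778; +1.5778 ∈ [0.6, 1.6) → IN Λ
#4 (7,17): internal coord 7 + (17)·β' = +1.8528; +1.8528 ∉ [0.6, 1.6) → out
#5 (-2,-14): internal coord -2 + (-14)·β' = +2.2389; +2.2389 ∉ [0.6, 1.6) → out
#6 (6,21): internal coord 6 + (21)·β' = -0.3583; -0.3583 ∉ [0.6, 1.6) → out
#7 (1,0): internal coord 1 + (0)·β' = +1.0000; +1.0000 ∈ [0.6, 1.6) → IN Λ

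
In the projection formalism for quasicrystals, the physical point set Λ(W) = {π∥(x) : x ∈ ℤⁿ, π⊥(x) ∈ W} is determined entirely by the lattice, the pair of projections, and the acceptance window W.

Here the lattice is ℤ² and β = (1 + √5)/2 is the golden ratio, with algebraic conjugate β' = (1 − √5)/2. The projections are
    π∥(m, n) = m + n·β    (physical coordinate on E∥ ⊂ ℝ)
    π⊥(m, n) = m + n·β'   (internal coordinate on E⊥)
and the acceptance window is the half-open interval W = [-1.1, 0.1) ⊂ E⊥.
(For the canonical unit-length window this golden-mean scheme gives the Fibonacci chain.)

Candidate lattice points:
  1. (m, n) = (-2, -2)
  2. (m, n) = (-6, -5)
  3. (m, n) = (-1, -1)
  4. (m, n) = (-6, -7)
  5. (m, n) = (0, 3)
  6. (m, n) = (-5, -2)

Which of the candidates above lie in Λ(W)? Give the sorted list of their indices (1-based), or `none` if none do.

Compute β' = (1−√5)/2 = -0.61803, so π⊥(m,n) = m -0.61803·n.
#1 (-2,-2): internal coord -2 + (-2)·β' = -0.76393; -0.76393 ∈ [-1.1, 0.1) → IN Λ
#2 (-6,-5): internal coord -6 + (-5)·β' = -2.90983; -2.90983 ∉ [-1.1, 0.1) → out
#3 (-1,-1): internal coord -1 + (-1)·β' = -0.38197; -0.38197 ∈ [-1.1, 0.1) → IN Λ
#4 (-6,-7): internal coord -6 + (-7)·β' = -1.67376; -1.67376 ∉ [-1.1, 0.1) → out
#5 (0,3): internal coord 0 + (3)·β' = -1.85410; -1.85410 ∉ [-1.1, 0.1) → out
#6 (-5,-2): internal coord -5 + (-2)·β' = -3.76393; -3.76393 ∉ [-1.1, 0.1) → out

1, 3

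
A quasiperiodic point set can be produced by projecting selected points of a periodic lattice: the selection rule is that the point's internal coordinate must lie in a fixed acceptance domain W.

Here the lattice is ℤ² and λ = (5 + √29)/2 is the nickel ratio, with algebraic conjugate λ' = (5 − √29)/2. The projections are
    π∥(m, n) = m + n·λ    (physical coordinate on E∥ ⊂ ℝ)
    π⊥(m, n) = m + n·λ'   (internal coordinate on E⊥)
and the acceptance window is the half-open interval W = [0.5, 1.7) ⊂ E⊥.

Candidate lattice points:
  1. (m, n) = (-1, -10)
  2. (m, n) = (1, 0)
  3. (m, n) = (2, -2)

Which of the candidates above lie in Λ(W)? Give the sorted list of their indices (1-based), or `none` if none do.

λ' = (5−√29)/2 ≈ -0.192582.
#1 (-1,-10): internal coord -1 + (-10)·λ' = +0.925824; +0.925824 ∈ [0.5, 1.7) → IN Λ
#2 (1,0): internal coord 1 + (0)·λ' = +1.000000; +1.000000 ∈ [0.5, 1.7) → IN Λ
#3 (2,-2): internal coord 2 + (-2)·λ' = +2.385165; +2.385165 ∉ [0.5, 1.7) → out

1, 2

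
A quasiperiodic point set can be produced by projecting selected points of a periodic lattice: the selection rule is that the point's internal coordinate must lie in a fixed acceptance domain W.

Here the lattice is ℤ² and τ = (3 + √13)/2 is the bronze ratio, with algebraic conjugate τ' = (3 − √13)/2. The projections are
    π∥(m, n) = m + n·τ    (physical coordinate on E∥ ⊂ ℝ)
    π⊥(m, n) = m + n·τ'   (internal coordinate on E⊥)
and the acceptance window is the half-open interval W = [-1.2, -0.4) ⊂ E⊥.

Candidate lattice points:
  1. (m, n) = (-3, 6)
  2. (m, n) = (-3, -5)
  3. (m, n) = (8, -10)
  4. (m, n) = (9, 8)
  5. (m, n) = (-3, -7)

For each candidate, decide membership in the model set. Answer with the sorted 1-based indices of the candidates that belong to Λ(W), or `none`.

5

Compute τ' = (3−√13)/2 = -0.3028, so π⊥(m,n) = m -0.3028·n.
[1] lift (-3,6): star map gives -4.8167; window check -1.2 ≤ -4.8167 < -0.4 is false → out
[2] lift (-3,-5): star map gives -1.4861; window check -1.2 ≤ -1.4861 < -0.4 is false → out
[3] lift (8,-10): star map gives 11.0278; window check -1.2 ≤ 11.0278 < -0.4 is false → out
[4] lift (9,8): star map gives 6.5778; window check -1.2 ≤ 6.5778 < -0.4 is false → out
[5] lift (-3,-7): star map gives -0.8806; window check -1.2 ≤ -0.8806 < -0.4 is true → IN Λ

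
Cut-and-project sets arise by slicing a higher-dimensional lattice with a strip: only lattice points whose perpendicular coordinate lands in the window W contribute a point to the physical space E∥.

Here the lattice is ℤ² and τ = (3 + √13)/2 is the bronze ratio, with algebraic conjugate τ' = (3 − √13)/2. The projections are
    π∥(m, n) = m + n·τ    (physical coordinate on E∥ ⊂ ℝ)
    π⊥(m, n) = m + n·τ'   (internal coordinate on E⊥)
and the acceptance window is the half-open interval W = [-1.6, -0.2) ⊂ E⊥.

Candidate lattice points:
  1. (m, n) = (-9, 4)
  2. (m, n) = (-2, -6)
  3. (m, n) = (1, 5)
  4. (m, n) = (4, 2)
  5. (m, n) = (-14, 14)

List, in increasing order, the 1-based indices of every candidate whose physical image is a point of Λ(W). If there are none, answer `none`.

3

τ' = (3−√13)/2 ≈ -0.3028.
candidate 1: (m,n)=(-9,4) → π∥ = -9+4·τ ≈ 4.2111, π⊥ = -9+4·τ' ≈ -10.2111 ∉ [-1.6, -0.2) ⇒ out
candidate 2: (m,n)=(-2,-6) → π∥ = -2-6·τ ≈ -21.8167, π⊥ = -2-6·τ' ≈ -0.1833 ∉ [-1.6, -0.2) ⇒ out
candidate 3: (m,n)=(1,5) → π∥ = 1+5·τ ≈ 17.5139, π⊥ = 1+5·τ' ≈ -0.5139 ∈ [-1.6, -0.2) ⇒ IN Λ
candidate 4: (m,n)=(4,2) → π∥ = 4+2·τ ≈ 10.6056, π⊥ = 4+2·τ' ≈ 3.3944 ∉ [-1.6, -0.2) ⇒ out
candidate 5: (m,n)=(-14,14) → π∥ = -14+14·τ ≈ 32.2389, π⊥ = -14+14·τ' ≈ -18.2389 ∉ [-1.6, -0.2) ⇒ out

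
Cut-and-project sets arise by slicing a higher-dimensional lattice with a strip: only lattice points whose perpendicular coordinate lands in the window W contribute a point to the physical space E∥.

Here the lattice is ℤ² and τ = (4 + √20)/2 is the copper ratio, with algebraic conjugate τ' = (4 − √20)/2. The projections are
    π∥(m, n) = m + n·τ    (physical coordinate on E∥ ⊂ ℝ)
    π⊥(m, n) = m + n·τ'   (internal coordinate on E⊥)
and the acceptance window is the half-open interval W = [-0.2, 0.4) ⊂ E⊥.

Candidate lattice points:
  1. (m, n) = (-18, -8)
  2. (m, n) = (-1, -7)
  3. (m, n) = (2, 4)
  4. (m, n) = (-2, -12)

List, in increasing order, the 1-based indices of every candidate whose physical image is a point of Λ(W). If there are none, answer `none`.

none

Numerically τ ≈ 4.2361 and τ' = −1/τ ≈ -0.2361.
[1] lift (-18,-8): star map gives -16.1115; window check -0.2 ≤ -16.1115 < 0.4 is false → out
[2] lift (-1,-7): star map gives 0.6525; window check -0.2 ≤ 0.6525 < 0.4 is false → out
[3] lift (2,4): star map gives 1.0557; window check -0.2 ≤ 1.0557 < 0.4 is false → out
[4] lift (-2,-12): star map gives 0.8328; window check -0.2 ≤ 0.8328 < 0.4 is false → out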